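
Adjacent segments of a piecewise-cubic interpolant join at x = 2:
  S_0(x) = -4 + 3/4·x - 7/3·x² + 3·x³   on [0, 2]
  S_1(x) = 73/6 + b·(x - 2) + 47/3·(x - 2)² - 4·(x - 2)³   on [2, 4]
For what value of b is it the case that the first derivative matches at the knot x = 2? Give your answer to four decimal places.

S_0'(x) = 3/4 - 14/3·x + 9·x², so S_0'(2) = 329/12. On the right, S_1'(2) = b, so b = 329/12.

27.4167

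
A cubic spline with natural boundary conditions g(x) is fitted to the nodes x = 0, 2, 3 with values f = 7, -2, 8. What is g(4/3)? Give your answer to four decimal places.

-2.5802

Write m_i for g''(x_i). With h_i = 2, 1 and divided differences Δ_i = -9/2, 10, the continuity of g' gives the tridiagonal system
  2·m_0 + 6·m_1 + 1·m_2 = 6(Δ_1 - Δ_0) = 87
Natural end conditions: m_0 = m_2 = 0.
Forward elimination and back-substitution give m_0 = 0, m_1 = 29/2, m_2 = 0.
On [0, 2], g(x) = 7 - 28/3·x + 0·x² + 29/24·x³.
With x = 4/3: g(4/3) = -209/81.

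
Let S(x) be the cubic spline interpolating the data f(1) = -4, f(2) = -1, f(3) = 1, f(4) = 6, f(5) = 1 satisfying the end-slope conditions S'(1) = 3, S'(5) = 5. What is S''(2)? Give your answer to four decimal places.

-5.5000

Put σ_i = S'' at the i-th knot. Here h = (1, 1, 1, 1) and Δ = (3, 2, 5, -5), so the interior equations h_(i-1)·σ_(i-1) + 2(h_(i-1)+h_i)·σ_i + h_i·σ_(i+1) = 6(Δ_i − Δ_(i-1)) read
  1·σ_0 + 4·σ_1 + 1·σ_2 = 6(Δ_1 - Δ_0) = -6
  1·σ_1 + 4·σ_2 + 1·σ_3 = 6(Δ_2 - Δ_1) = 18
  1·σ_2 + 4·σ_3 + 1·σ_4 = 6(Δ_3 - Δ_2) = -60
Clamped end conditions give two more equations: 2h_0·σ_0 + h_0·σ_1 = 6(Δ_0 - S'(1)) = 0 and h_3·σ_3 + 2h_3·σ_4 = 6(S'(5) - Δ_3) = 60.
Solving: σ_0 = 11/4, σ_1 = -11/2, σ_2 = 53/4, σ_3 = -59/2, σ_4 = 179/4.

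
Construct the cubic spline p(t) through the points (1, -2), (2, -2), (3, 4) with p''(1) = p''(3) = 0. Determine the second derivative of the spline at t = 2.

9

Let σ_i = p''(x_i). Step sizes h_i = 1, 1; slopes of the chords Δ_i = (y_(i+1) - y_i)/h_i = 0, 6.
  1·σ_0 + 4·σ_1 + 1·σ_2 = 6(Δ_1 - Δ_0) = 36
Natural end conditions: σ_0 = σ_2 = 0.
Forward elimination and back-substitution give σ_0 = 0, σ_1 = 9, σ_2 = 0.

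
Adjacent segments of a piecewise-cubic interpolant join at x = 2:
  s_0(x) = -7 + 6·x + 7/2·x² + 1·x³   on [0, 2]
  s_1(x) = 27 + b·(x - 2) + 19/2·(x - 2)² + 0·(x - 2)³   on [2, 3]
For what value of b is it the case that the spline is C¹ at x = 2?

32

s_0'(x) = 6 + 7·x + 3·x², so s_0'(2) = 32. On the right, s_1'(2) = b, so b = 32.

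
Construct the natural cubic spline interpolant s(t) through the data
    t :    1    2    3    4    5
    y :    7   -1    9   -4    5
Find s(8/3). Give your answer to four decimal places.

With M_i denoting the second derivative at x_i, h_i = 1, 1, 1, 1, and Δ_i = (y_(i+1) − y_i)/h_i = -8, 10, -13, 9:
  1·M_0 + 4·M_1 + 1·M_2 = 6(Δ_1 - Δ_0) = 108
  1·M_1 + 4·M_2 + 1·M_3 = 6(Δ_2 - Δ_1) = -138
  1·M_2 + 4·M_3 + 1·M_4 = 6(Δ_3 - Δ_2) = 132
Natural end conditions: M_0 = M_4 = 0.
Solving the tridiagonal system: M_0 = 0, M_1 = 288/7, M_2 = -396/7, M_3 = 330/7, M_4 = 0.
On [2, 3], s(t) = -1 + 40/7·(t - 2) + 144/7·(t - 2)² - 114/7·(t - 2)³.
With (t - 2) = 2/3: s(8/3) = 449/63.

7.1270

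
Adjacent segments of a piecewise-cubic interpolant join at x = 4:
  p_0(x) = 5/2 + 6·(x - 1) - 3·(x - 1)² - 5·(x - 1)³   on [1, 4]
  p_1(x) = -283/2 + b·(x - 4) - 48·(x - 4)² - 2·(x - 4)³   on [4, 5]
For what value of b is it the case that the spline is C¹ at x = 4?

-147

p_0'(x) = 6 - 6·(x - 1) - 15·(x - 1)², so p_0'(4) = -147. On the right, p_1'(4) = b, so b = -147.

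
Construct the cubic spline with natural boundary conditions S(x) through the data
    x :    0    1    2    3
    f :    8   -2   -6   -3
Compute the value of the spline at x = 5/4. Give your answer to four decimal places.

-3.7156

Let M_i = S''(x_i). Step sizes h_i = 1, 1, 1; slopes of the chords Δ_i = (y_(i+1) - y_i)/h_i = -10, -4, 3.
  1·M_0 + 4·M_1 + 1·M_2 = 6(Δ_1 - Δ_0) = 36
  1·M_1 + 4·M_2 + 1·M_3 = 6(Δ_2 - Δ_1) = 42
Natural end conditions: M_0 = M_3 = 0.
Forward elimination and back-substitution give M_0 = 0, M_1 = 34/5, M_2 = 44/5, M_3 = 0.
On [1, 2], S(x) = -2 - 116/15·(x - 1) + 17/5·(x - 1)² + 1/3·(x - 1)³.
With (x - 1) = 1/4: S(5/4) = -1189/320.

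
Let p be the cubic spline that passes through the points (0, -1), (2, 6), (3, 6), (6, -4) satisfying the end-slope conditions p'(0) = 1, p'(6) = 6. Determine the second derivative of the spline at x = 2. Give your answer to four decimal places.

Put σ_i = p'' at the i-th knot. Here h = (2, 1, 3) and Δ = (7/2, 0, -10/3), so the interior equations h_(i-1)·σ_(i-1) + 2(h_(i-1)+h_i)·σ_i + h_i·σ_(i+1) = 6(Δ_i − Δ_(i-1)) read
  2·σ_0 + 6·σ_1 + 1·σ_2 = 6(Δ_1 - Δ_0) = -21
  1·σ_1 + 8·σ_2 + 3·σ_3 = 6(Δ_2 - Δ_1) = -20
Clamped end conditions give two more equations: 2h_0·σ_0 + h_0·σ_1 = 6(Δ_0 - p'(0)) = 15 and h_2·σ_2 + 2h_2·σ_3 = 6(p'(6) - Δ_2) = 56.
Solving: σ_0 = 83/14, σ_1 = -61/14, σ_2 = -47/7, σ_3 = 533/42.

-4.3571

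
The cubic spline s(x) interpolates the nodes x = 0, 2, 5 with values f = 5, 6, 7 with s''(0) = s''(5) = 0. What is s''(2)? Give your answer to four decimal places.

-0.1000

Put m_i = s'' at the i-th knot. Here h = (2, 3) and Δ = (1/2, 1/3), so the interior equations h_(i-1)·m_(i-1) + 2(h_(i-1)+h_i)·m_i + h_i·m_(i+1) = 6(Δ_i − Δ_(i-1)) read
  2·m_0 + 10·m_1 + 3·m_2 = 6(Δ_1 - Δ_0) = -1
Natural end conditions: m_0 = m_2 = 0.
Forward elimination and back-substitution give m_0 = 0, m_1 = -1/10, m_2 = 0.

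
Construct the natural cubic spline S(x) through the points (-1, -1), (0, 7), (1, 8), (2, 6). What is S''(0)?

-10

Let M_i = S''(x_i). Step sizes h_i = 1, 1, 1; slopes of the chords Δ_i = (y_(i+1) - y_i)/h_i = 8, 1, -2.
  1·M_0 + 4·M_1 + 1·M_2 = 6(Δ_1 - Δ_0) = -42
  1·M_1 + 4·M_2 + 1·M_3 = 6(Δ_2 - Δ_1) = -18
Natural end conditions: M_0 = M_3 = 0.
Forward elimination and back-substitution give M_0 = 0, M_1 = -10, M_2 = -2, M_3 = 0.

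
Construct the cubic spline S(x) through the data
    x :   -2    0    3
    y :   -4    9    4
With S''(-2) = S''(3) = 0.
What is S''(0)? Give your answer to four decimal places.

-4.9000

With M_i denoting the second derivative at x_i, h_i = 2, 3, and Δ_i = (y_(i+1) − y_i)/h_i = 13/2, -5/3:
  2·M_0 + 10·M_1 + 3·M_2 = 6(Δ_1 - Δ_0) = -49
Natural end conditions: M_0 = M_2 = 0.
Solving: M_0 = 0, M_1 = -49/10, M_2 = 0.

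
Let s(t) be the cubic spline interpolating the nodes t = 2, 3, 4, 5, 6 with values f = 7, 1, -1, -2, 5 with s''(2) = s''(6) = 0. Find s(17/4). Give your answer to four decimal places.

-1.5647

Write M_i for s''(x_i). With h_i = 1, 1, 1, 1 and divided differences Δ_i = -6, -2, -1, 7, the continuity of s' gives the tridiagonal system
  1·M_0 + 4·M_1 + 1·M_2 = 6(Δ_1 - Δ_0) = 24
  1·M_1 + 4·M_2 + 1·M_3 = 6(Δ_2 - Δ_1) = 6
  1·M_2 + 4·M_3 + 1·M_4 = 6(Δ_3 - Δ_2) = 48
Natural end conditions: M_0 = M_4 = 0.
Solving: M_0 = 0, M_1 = 48/7, M_2 = -24/7, M_3 = 90/7, M_4 = 0.
On [4, 5], s(t) = -1 - 2·(t - 4) - 12/7·(t - 4)² + 19/7·(t - 4)³.
With (t - 4) = 1/4: s(17/4) = -701/448.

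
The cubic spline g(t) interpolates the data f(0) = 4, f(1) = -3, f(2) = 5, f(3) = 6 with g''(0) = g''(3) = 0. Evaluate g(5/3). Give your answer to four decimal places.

2.0716

With M_i denoting the second derivative at x_i, h_i = 1, 1, 1, and Δ_i = (y_(i+1) − y_i)/h_i = -7, 8, 1:
  1·M_0 + 4·M_1 + 1·M_2 = 6(Δ_1 - Δ_0) = 90
  1·M_1 + 4·M_2 + 1·M_3 = 6(Δ_2 - Δ_1) = -42
Natural end conditions: M_0 = M_3 = 0.
Solving the tridiagonal system: M_0 = 0, M_1 = 134/5, M_2 = -86/5, M_3 = 0.
On [1, 2], g(t) = -3 + 29/15·(t - 1) + 67/5·(t - 1)² - 22/3·(t - 1)³.
With (t - 1) = 2/3: g(5/3) = 839/405.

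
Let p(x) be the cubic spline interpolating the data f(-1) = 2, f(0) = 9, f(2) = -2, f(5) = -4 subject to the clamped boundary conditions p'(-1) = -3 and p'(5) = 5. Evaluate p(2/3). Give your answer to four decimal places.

With m_i denoting the second derivative at x_i, h_i = 1, 2, 3, and Δ_i = (y_(i+1) − y_i)/h_i = 7, -11/2, -2/3:
  1·m_0 + 6·m_1 + 2·m_2 = 6(Δ_1 - Δ_0) = -75
  2·m_1 + 10·m_2 + 3·m_3 = 6(Δ_2 - Δ_1) = 29
Clamped end conditions give two more equations: 2h_0·m_0 + h_0·m_1 = 6(Δ_0 - p'(-1)) = 60 and h_2·m_2 + 2h_2·m_3 = 6(p'(5) - Δ_2) = 34.
Solving: m_0 = 2321/57, m_1 = -1222/57, m_2 = 368/57, m_3 = 139/57.
On [0, 2], p(x) = 9 + 757/114·x - 611/57·x² + 265/114·x³.
With x = 2/3: p(2/3) = 14392/1539.

9.3515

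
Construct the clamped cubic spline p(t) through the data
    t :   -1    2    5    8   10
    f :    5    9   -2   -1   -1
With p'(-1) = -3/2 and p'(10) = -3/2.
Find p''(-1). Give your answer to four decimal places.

5.1479

Write σ_i for p''(x_i). With h_i = 3, 3, 3, 2 and divided differences Δ_i = 4/3, -11/3, 1/3, 0, the continuity of p' gives the tridiagonal system
  3·σ_0 + 12·σ_1 + 3·σ_2 = 6(Δ_1 - Δ_0) = -30
  3·σ_1 + 12·σ_2 + 3·σ_3 = 6(Δ_2 - Δ_1) = 24
  3·σ_2 + 10·σ_3 + 2·σ_4 = 6(Δ_3 - Δ_2) = -2
Clamped end conditions give two more equations: 2h_0·σ_0 + h_0·σ_1 = 6(Δ_0 - p'(-1)) = 17 and h_3·σ_3 + 2h_3·σ_4 = 6(p'(10) - Δ_3) = -9.
Forward elimination and back-substitution give σ_0 = 731/142, σ_1 = -986/213, σ_2 = 1435/426, σ_3 = -60/71, σ_4 = -519/284.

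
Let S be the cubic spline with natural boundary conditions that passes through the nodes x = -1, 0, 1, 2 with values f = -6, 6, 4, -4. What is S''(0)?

Let M_i = S''(x_i). Step sizes h_i = 1, 1, 1; slopes of the chords Δ_i = (y_(i+1) - y_i)/h_i = 12, -2, -8.
  1·M_0 + 4·M_1 + 1·M_2 = 6(Δ_1 - Δ_0) = -84
  1·M_1 + 4·M_2 + 1·M_3 = 6(Δ_2 - Δ_1) = -36
Natural end conditions: M_0 = M_3 = 0.
Forward elimination and back-substitution give M_0 = 0, M_1 = -20, M_2 = -4, M_3 = 0.

-20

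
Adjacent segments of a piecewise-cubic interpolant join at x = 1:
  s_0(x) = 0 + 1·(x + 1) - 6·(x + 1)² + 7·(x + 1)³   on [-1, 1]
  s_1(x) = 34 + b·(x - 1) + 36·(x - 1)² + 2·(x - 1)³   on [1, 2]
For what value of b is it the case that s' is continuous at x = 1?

s_0'(x) = 1 - 12·(x + 1) + 21·(x + 1)², so s_0'(1) = 61. On the right, s_1'(1) = b, so b = 61.

61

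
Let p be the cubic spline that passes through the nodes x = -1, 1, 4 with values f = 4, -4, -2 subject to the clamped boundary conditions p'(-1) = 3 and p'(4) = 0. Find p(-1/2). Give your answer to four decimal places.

With m_i denoting the second derivative at x_i, h_i = 2, 3, and Δ_i = (y_(i+1) − y_i)/h_i = -4, 2/3:
  2·m_0 + 10·m_1 + 3·m_2 = 6(Δ_1 - Δ_0) = 28
Clamped end conditions give two more equations: 2h_0·m_0 + h_0·m_1 = 6(Δ_0 - p'(-1)) = -42 and h_1·m_1 + 2h_1·m_2 = 6(p'(4) - Δ_1) = -4.
Solving the tridiagonal system: m_0 = -139/10, m_1 = 34/5, m_2 = -61/15.
On [-1, 1], p(x) = 4 + 3·(x + 1) - 139/20·(x + 1)² + 69/40·(x + 1)³.
With (x + 1) = 1/2: p(-1/2) = 1273/320.

3.9781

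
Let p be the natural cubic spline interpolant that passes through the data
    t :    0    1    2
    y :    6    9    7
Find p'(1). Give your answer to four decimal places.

Write M_i for p''(x_i). With h_i = 1, 1 and divided differences Δ_i = 3, -2, the continuity of p' gives the tridiagonal system
  1·M_0 + 4·M_1 + 1·M_2 = 6(Δ_1 - Δ_0) = -30
Natural end conditions: M_0 = M_2 = 0.
Solving the tridiagonal system: M_0 = 0, M_1 = -15/2, M_2 = 0.
On [1, 2], p'(t) = b_1 + 2c_1·(t - 1) + 3d_1·(t - 1)² with b_1 = Δ_1 - h_1(2M_1 + M_2)/6 = 1/2, c_1 = M_1/2 = -15/4, d_1 = (M_2 - M_1)/(6h_1) = 5/4. So p'(1) = 1/2.

0.5000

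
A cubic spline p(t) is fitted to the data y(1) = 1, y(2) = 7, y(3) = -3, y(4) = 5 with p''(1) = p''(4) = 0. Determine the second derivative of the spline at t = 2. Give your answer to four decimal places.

With M_i denoting the second derivative at x_i, h_i = 1, 1, 1, and Δ_i = (y_(i+1) − y_i)/h_i = 6, -10, 8:
  1·M_0 + 4·M_1 + 1·M_2 = 6(Δ_1 - Δ_0) = -96
  1·M_1 + 4·M_2 + 1·M_3 = 6(Δ_2 - Δ_1) = 108
Natural end conditions: M_0 = M_3 = 0.
Solving: M_0 = 0, M_1 = -164/5, M_2 = 176/5, M_3 = 0.

-32.8000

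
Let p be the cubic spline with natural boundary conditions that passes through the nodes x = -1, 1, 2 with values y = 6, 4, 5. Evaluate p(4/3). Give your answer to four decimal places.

Put M_i = p'' at the i-th knot. Here h = (2, 1) and Δ = (-1, 1), so the interior equations h_(i-1)·M_(i-1) + 2(h_(i-1)+h_i)·M_i + h_i·M_(i+1) = 6(Δ_i − Δ_(i-1)) read
  2·M_0 + 6·M_1 + 1·M_2 = 6(Δ_1 - Δ_0) = 12
Natural end conditions: M_0 = M_2 = 0.
Solving: M_0 = 0, M_1 = 2, M_2 = 0.
On [1, 2], p(x) = 4 + 1/3·(x - 1) + 1·(x - 1)² - 1/3·(x - 1)³.
With (x - 1) = 1/3: p(4/3) = 341/81.

4.2099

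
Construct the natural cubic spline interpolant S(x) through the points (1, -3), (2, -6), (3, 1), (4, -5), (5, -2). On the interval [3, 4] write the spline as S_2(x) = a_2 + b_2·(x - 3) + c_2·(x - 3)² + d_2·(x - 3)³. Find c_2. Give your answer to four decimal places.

-15.2143

With M_i denoting the second derivative at x_i, h_i = 1, 1, 1, 1, and Δ_i = (y_(i+1) − y_i)/h_i = -3, 7, -6, 3:
  1·M_0 + 4·M_1 + 1·M_2 = 6(Δ_1 - Δ_0) = 60
  1·M_1 + 4·M_2 + 1·M_3 = 6(Δ_2 - Δ_1) = -78
  1·M_2 + 4·M_3 + 1·M_4 = 6(Δ_3 - Δ_2) = 54
Natural end conditions: M_0 = M_4 = 0.
Hence M_0 = 0, M_1 = 633/28, M_2 = -213/7, M_3 = 591/28, M_4 = 0.
On [3, 4], with S_2(x) = a_2 + b_2·(x - 3) + c_2·(x - 3)² + d_2·(x - 3)³: c_2 = M_2/2 = -213/14, d_2 = (M_3 - M_2)/(6h_2) = 481/56, b_2 = Δ_2 - h_2(2M_2 + M_3)/6 = 5/8.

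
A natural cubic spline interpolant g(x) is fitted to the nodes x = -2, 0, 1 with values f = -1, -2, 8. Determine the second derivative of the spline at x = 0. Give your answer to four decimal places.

10.5000

Let M_i = g''(x_i). Step sizes h_i = 2, 1; slopes of the chords Δ_i = (y_(i+1) - y_i)/h_i = -1/2, 10.
  2·M_0 + 6·M_1 + 1·M_2 = 6(Δ_1 - Δ_0) = 63
Natural end conditions: M_0 = M_2 = 0.
Solving the tridiagonal system: M_0 = 0, M_1 = 21/2, M_2 = 0.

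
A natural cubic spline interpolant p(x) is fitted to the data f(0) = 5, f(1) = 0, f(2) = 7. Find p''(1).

18

Put M_i = p'' at the i-th knot. Here h = (1, 1) and Δ = (-5, 7), so the interior equations h_(i-1)·M_(i-1) + 2(h_(i-1)+h_i)·M_i + h_i·M_(i+1) = 6(Δ_i − Δ_(i-1)) read
  1·M_0 + 4·M_1 + 1·M_2 = 6(Δ_1 - Δ_0) = 72
Natural end conditions: M_0 = M_2 = 0.
Solving: M_0 = 0, M_1 = 18, M_2 = 0.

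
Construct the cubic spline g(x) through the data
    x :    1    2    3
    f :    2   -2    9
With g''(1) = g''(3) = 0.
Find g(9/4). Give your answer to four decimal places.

Put σ_i = g'' at the i-th knot. Here h = (1, 1) and Δ = (-4, 11), so the interior equations h_(i-1)·σ_(i-1) + 2(h_(i-1)+h_i)·σ_i + h_i·σ_(i+1) = 6(Δ_i − Δ_(i-1)) read
  1·σ_0 + 4·σ_1 + 1·σ_2 = 6(Δ_1 - Δ_0) = 90
Natural end conditions: σ_0 = σ_2 = 0.
Forward elimination and back-substitution give σ_0 = 0, σ_1 = 45/2, σ_2 = 0.
On [2, 3], g(x) = -2 + 7/2·(x - 2) + 45/4·(x - 2)² - 15/4·(x - 2)³.
With (x - 2) = 1/4: g(9/4) = -123/256.

-0.4805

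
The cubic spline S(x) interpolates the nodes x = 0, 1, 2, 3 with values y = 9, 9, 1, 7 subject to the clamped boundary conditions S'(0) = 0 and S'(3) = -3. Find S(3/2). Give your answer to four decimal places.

4.1250

Write M_i for S''(x_i). With h_i = 1, 1, 1 and divided differences Δ_i = 0, -8, 6, the continuity of S' gives the tridiagonal system
  1·M_0 + 4·M_1 + 1·M_2 = 6(Δ_1 - Δ_0) = -48
  1·M_1 + 4·M_2 + 1·M_3 = 6(Δ_2 - Δ_1) = 84
Clamped end conditions give two more equations: 2h_0·M_0 + h_0·M_1 = 6(Δ_0 - S'(0)) = 0 and h_2·M_2 + 2h_2·M_3 = 6(S'(3) - Δ_2) = -54.
Solving the tridiagonal system: M_0 = 62/5, M_1 = -124/5, M_2 = 194/5, M_3 = -232/5.
On [1, 2], S(x) = 9 - 31/5·(x - 1) - 62/5·(x - 1)² + 53/5·(x - 1)³.
With (x - 1) = 1/2: S(3/2) = 33/8.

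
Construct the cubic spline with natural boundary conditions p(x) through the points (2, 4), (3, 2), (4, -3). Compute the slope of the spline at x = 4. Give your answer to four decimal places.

-5.7500

With M_i denoting the second derivative at x_i, h_i = 1, 1, and Δ_i = (y_(i+1) − y_i)/h_i = -2, -5:
  1·M_0 + 4·M_1 + 1·M_2 = 6(Δ_1 - Δ_0) = -18
Natural end conditions: M_0 = M_2 = 0.
Solving: M_0 = 0, M_1 = -9/2, M_2 = 0.
On [3, 4], p'(x) = b_1 + 2c_1·(x - 3) + 3d_1·(x - 3)² with b_1 = Δ_1 - h_1(2M_1 + M_2)/6 = -7/2, c_1 = M_1/2 = -9/4, d_1 = (M_2 - M_1)/(6h_1) = 3/4. So p'(4) = -23/4.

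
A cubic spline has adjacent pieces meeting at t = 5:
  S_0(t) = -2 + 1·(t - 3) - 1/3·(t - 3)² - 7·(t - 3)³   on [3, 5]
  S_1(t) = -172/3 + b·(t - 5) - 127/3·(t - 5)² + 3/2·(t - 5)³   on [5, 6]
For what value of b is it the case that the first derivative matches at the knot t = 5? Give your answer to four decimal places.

S_0'(t) = 1 - 2/3·(t - 3) - 21·(t - 3)², so S_0'(5) = -253/3. On the right, S_1'(5) = b, so b = -253/3.

-84.3333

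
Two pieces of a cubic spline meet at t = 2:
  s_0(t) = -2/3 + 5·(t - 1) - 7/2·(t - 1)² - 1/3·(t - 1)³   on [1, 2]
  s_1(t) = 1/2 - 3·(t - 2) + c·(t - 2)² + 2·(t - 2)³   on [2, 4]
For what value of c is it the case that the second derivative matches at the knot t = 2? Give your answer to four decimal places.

-4.5000

s_0''(t) = -7 - 2·(t - 1), so s_0''(2) = -9. On the right, s_1''(2) = 2c, so c = -9/2.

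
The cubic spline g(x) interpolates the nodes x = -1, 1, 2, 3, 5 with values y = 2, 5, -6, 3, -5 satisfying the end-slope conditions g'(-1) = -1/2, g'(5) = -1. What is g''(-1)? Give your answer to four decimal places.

Let M_i = g''(x_i). Step sizes h_i = 2, 1, 1, 2; slopes of the chords Δ_i = (y_(i+1) - y_i)/h_i = 3/2, -11, 9, -4.
  2·M_0 + 6·M_1 + 1·M_2 = 6(Δ_1 - Δ_0) = -75
  1·M_1 + 4·M_2 + 1·M_3 = 6(Δ_2 - Δ_1) = 120
  1·M_2 + 6·M_3 + 2·M_4 = 6(Δ_3 - Δ_2) = -78
Clamped end conditions give two more equations: 2h_0·M_0 + h_0·M_1 = 6(Δ_0 - g'(-1)) = 12 and h_3·M_3 + 2h_3·M_4 = 6(g'(5) - Δ_3) = 18.
Forward elimination and back-substitution give M_0 = 461/30, M_1 = -371/15, M_2 = 128/3, M_3 = -389/15, M_4 = 262/15.

15.3667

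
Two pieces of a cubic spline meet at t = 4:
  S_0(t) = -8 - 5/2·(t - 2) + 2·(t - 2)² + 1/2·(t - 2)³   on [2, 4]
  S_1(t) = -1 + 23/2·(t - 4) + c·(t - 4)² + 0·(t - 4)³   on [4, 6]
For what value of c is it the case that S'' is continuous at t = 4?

S_0''(t) = 4 + 3·(t - 2), so S_0''(4) = 10. On the right, S_1''(4) = 2c, so c = 5.

5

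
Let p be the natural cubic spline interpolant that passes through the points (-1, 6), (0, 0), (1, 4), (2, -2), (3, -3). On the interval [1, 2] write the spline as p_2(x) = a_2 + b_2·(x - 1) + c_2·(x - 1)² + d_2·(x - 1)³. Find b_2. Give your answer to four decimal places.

With M_i denoting the second derivative at x_i, h_i = 1, 1, 1, 1, and Δ_i = (y_(i+1) − y_i)/h_i = -6, 4, -6, -1:
  1·M_0 + 4·M_1 + 1·M_2 = 6(Δ_1 - Δ_0) = 60
  1·M_1 + 4·M_2 + 1·M_3 = 6(Δ_2 - Δ_1) = -60
  1·M_2 + 4·M_3 + 1·M_4 = 6(Δ_3 - Δ_2) = 30
Natural end conditions: M_0 = M_4 = 0.
Forward elimination and back-substitution give M_0 = 0, M_1 = 585/28, M_2 = -165/7, M_3 = 375/28, M_4 = 0.
On [1, 2], with p_2(x) = a_2 + b_2·(x - 1) + c_2·(x - 1)² + d_2·(x - 1)³: c_2 = M_2/2 = -165/14, d_2 = (M_3 - M_2)/(6h_2) = 345/56, b_2 = Δ_2 - h_2(2M_2 + M_3)/6 = -3/8.

-0.3750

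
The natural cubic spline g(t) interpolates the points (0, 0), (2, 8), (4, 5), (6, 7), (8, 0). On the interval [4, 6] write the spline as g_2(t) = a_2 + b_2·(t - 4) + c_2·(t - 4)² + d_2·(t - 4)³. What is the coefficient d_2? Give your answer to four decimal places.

Let M_i = g''(x_i). Step sizes h_i = 2, 2, 2, 2; slopes of the chords Δ_i = (y_(i+1) - y_i)/h_i = 4, -3/2, 1, -7/2.
  2·M_0 + 8·M_1 + 2·M_2 = 6(Δ_1 - Δ_0) = -33
  2·M_1 + 8·M_2 + 2·M_3 = 6(Δ_2 - Δ_1) = 15
  2·M_2 + 8·M_3 + 2·M_4 = 6(Δ_3 - Δ_2) = -27
Natural end conditions: M_0 = M_4 = 0.
Solving the tridiagonal system: M_0 = 0, M_1 = -291/56, M_2 = 30/7, M_3 = -249/56, M_4 = 0.
On [4, 6], with g_2(t) = a_2 + b_2·(t - 4) + c_2·(t - 4)² + d_2·(t - 4)³: c_2 = M_2/2 = 15/7, d_2 = (M_3 - M_2)/(6h_2) = -163/224, b_2 = Δ_2 - h_2(2M_2 + M_3)/6 = -3/8.

-0.7277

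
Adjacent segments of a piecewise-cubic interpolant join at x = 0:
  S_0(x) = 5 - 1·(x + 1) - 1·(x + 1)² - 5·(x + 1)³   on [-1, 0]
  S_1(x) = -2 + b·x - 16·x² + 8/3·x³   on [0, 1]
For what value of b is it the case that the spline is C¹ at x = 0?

S_0'(x) = -1 - 2·(x + 1) - 15·(x + 1)², so S_0'(0) = -18. On the right, S_1'(0) = b, so b = -18.

-18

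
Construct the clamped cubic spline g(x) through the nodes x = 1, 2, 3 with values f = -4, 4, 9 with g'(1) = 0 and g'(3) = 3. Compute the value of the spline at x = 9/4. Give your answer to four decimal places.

Let M_i = g''(x_i). Step sizes h_i = 1, 1; slopes of the chords Δ_i = (y_(i+1) - y_i)/h_i = 8, 5.
  1·M_0 + 4·M_1 + 1·M_2 = 6(Δ_1 - Δ_0) = -18
Clamped end conditions give two more equations: 2h_0·M_0 + h_0·M_1 = 6(Δ_0 - g'(1)) = 48 and h_1·M_1 + 2h_1·M_2 = 6(g'(3) - Δ_1) = -12.
Solving the tridiagonal system: M_0 = 30, M_1 = -12, M_2 = 0.
On [2, 3], g(x) = 4 + 9·(x - 2) - 6·(x - 2)² + 2·(x - 2)³.
With (x - 2) = 1/4: g(9/4) = 189/32.

5.9063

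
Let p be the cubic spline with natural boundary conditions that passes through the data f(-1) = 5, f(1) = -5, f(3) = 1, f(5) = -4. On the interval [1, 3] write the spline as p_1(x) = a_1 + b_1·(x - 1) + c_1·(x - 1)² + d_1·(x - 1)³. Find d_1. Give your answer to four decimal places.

Put M_i = p'' at the i-th knot. Here h = (2, 2, 2) and Δ = (-5, 3, -5/2), so the interior equations h_(i-1)·M_(i-1) + 2(h_(i-1)+h_i)·M_i + h_i·M_(i+1) = 6(Δ_i − Δ_(i-1)) read
  2·M_0 + 8·M_1 + 2·M_2 = 6(Δ_1 - Δ_0) = 48
  2·M_1 + 8·M_2 + 2·M_3 = 6(Δ_2 - Δ_1) = -33
Natural end conditions: M_0 = M_3 = 0.
Forward elimination and back-substitution give M_0 = 0, M_1 = 15/2, M_2 = -6, M_3 = 0.
On [1, 3], with p_1(x) = a_1 + b_1·(x - 1) + c_1·(x - 1)² + d_1·(x - 1)³: c_1 = M_1/2 = 15/4, d_1 = (M_2 - M_1)/(6h_1) = -9/8, b_1 = Δ_1 - h_1(2M_1 + M_2)/6 = 0.

-1.1250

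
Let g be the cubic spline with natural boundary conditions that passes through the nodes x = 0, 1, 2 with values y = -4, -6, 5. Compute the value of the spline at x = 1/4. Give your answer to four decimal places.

With m_i denoting the second derivative at x_i, h_i = 1, 1, and Δ_i = (y_(i+1) − y_i)/h_i = -2, 11:
  1·m_0 + 4·m_1 + 1·m_2 = 6(Δ_1 - Δ_0) = 78
Natural end conditions: m_0 = m_2 = 0.
Hence m_0 = 0, m_1 = 39/2, m_2 = 0.
On [0, 1], g(x) = -4 - 21/4·x + 0·x² + 13/4·x³.
With x = 1/4: g(1/4) = -1347/256.

-5.2617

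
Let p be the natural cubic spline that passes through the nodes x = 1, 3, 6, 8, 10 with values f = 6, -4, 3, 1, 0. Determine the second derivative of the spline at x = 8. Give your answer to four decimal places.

Put M_i = p'' at the i-th knot. Here h = (2, 3, 2, 2) and Δ = (-5, 7/3, -1, -1/2), so the interior equations h_(i-1)·M_(i-1) + 2(h_(i-1)+h_i)·M_i + h_i·M_(i+1) = 6(Δ_i − Δ_(i-1)) read
  2·M_0 + 10·M_1 + 3·M_2 = 6(Δ_1 - Δ_0) = 44
  3·M_1 + 10·M_2 + 2·M_3 = 6(Δ_2 - Δ_1) = -20
  2·M_2 + 8·M_3 + 2·M_4 = 6(Δ_3 - Δ_2) = 3
Natural end conditions: M_0 = M_4 = 0.
Solving the tridiagonal system: M_0 = 0, M_1 = 1921/344, M_2 = -679/172, M_3 = 937/688, M_4 = 0.

1.3619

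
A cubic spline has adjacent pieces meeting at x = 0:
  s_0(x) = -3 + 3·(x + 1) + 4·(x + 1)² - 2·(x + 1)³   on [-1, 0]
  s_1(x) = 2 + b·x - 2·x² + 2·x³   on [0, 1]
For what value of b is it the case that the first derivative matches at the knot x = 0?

s_0'(x) = 3 + 8·(x + 1) - 6·(x + 1)², so s_0'(0) = 5. On the right, s_1'(0) = b, so b = 5.

5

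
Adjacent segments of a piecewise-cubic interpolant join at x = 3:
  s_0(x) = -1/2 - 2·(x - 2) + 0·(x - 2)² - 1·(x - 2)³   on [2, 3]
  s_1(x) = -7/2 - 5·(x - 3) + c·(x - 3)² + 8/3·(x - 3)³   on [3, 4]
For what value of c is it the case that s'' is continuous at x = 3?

-3

s_0''(x) = 0 - 6·(x - 2), so s_0''(3) = -6. On the right, s_1''(3) = 2c, so c = -3.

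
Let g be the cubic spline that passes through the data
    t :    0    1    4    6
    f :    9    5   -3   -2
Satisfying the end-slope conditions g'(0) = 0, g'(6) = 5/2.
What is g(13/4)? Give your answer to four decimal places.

-2.1629

Let M_i = g''(x_i). Step sizes h_i = 1, 3, 2; slopes of the chords Δ_i = (y_(i+1) - y_i)/h_i = -4, -8/3, 1/2.
  1·M_0 + 8·M_1 + 3·M_2 = 6(Δ_1 - Δ_0) = 8
  3·M_1 + 10·M_2 + 2·M_3 = 6(Δ_2 - Δ_1) = 19
Clamped end conditions give two more equations: 2h_0·M_0 + h_0·M_1 = 6(Δ_0 - g'(0)) = -24 and h_2·M_2 + 2h_2·M_3 = 6(g'(6) - Δ_2) = 12.
Hence M_0 = -515/39, M_1 = 94/39, M_2 = 25/39, M_3 = 209/78.
On [1, 4], g(t) = 5 - 421/78·(t - 1) + 47/39·(t - 1)² - 23/234·(t - 1)³.
With (t - 1) = 9/4: g(13/4) = -3599/1664.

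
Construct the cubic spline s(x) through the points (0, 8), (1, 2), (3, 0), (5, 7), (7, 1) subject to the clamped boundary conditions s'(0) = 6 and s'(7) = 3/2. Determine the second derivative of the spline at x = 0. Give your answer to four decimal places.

Put σ_i = s'' at the i-th knot. Here h = (1, 2, 2, 2) and Δ = (-6, -1, 7/2, -3), so the interior equations h_(i-1)·σ_(i-1) + 2(h_(i-1)+h_i)·σ_i + h_i·σ_(i+1) = 6(Δ_i − Δ_(i-1)) read
  1·σ_0 + 6·σ_1 + 2·σ_2 = 6(Δ_1 - Δ_0) = 30
  2·σ_1 + 8·σ_2 + 2·σ_3 = 6(Δ_2 - Δ_1) = 27
  2·σ_2 + 8·σ_3 + 2·σ_4 = 6(Δ_3 - Δ_2) = -39
Clamped end conditions give two more equations: 2h_0·σ_0 + h_0·σ_1 = 6(Δ_0 - s'(0)) = -72 and h_3·σ_3 + 2h_3·σ_4 = 6(s'(7) - Δ_3) = 27.
Solving: σ_0 = -1785/43, σ_1 = 474/43, σ_2 = 231/86, σ_3 = -711/86, σ_4 = 468/43.

-41.5116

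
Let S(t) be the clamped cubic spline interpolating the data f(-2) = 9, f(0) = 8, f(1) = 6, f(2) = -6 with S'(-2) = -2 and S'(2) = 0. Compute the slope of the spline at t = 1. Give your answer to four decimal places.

With m_i denoting the second derivative at x_i, h_i = 2, 1, 1, and Δ_i = (y_(i+1) − y_i)/h_i = -1/2, -2, -12:
  2·m_0 + 6·m_1 + 1·m_2 = 6(Δ_1 - Δ_0) = -9
  1·m_1 + 4·m_2 + 1·m_3 = 6(Δ_2 - Δ_1) = -60
Clamped end conditions give two more equations: 2h_0·m_0 + h_0·m_1 = 6(Δ_0 - S'(-2)) = 9 and h_2·m_2 + 2h_2·m_3 = 6(S'(2) - Δ_2) = 72.
Forward elimination and back-substitution give m_0 = 17/22, m_1 = 65/22, m_2 = -311/11, m_3 = 1103/22.
On [1, 2], S'(t) = b_2 + 2c_2·(t - 1) + 3d_2·(t - 1)² with b_2 = Δ_2 - h_2(2m_2 + m_3)/6 = -481/44, c_2 = m_2/2 = -311/22, d_2 = (m_3 - m_2)/(6h_2) = 575/44. So S'(1) = -481/44.

-10.9318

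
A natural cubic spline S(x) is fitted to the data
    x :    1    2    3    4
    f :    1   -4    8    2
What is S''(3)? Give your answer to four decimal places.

With m_i denoting the second derivative at x_i, h_i = 1, 1, 1, and Δ_i = (y_(i+1) − y_i)/h_i = -5, 12, -6:
  1·m_0 + 4·m_1 + 1·m_2 = 6(Δ_1 - Δ_0) = 102
  1·m_1 + 4·m_2 + 1·m_3 = 6(Δ_2 - Δ_1) = -108
Natural end conditions: m_0 = m_3 = 0.
Solving: m_0 = 0, m_1 = 172/5, m_2 = -178/5, m_3 = 0.

-35.6000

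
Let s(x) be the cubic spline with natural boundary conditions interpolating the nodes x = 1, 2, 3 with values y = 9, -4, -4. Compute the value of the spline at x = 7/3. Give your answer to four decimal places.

Put M_i = s'' at the i-th knot. Here h = (1, 1) and Δ = (-13, 0), so the interior equations h_(i-1)·M_(i-1) + 2(h_(i-1)+h_i)·M_i + h_i·M_(i+1) = 6(Δ_i − Δ_(i-1)) read
  1·M_0 + 4·M_1 + 1·M_2 = 6(Δ_1 - Δ_0) = 78
Natural end conditions: M_0 = M_2 = 0.
Solving the tridiagonal system: M_0 = 0, M_1 = 39/2, M_2 = 0.
On [2, 3], s(x) = -4 - 13/2·(x - 2) + 39/4·(x - 2)² - 13/4·(x - 2)³.
With (x - 2) = 1/3: s(7/3) = -281/54.

-5.2037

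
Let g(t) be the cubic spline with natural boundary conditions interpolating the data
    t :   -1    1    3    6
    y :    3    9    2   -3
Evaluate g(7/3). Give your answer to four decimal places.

4.8648

With M_i denoting the second derivative at x_i, h_i = 2, 2, 3, and Δ_i = (y_(i+1) − y_i)/h_i = 3, -7/2, -5/3:
  2·M_0 + 8·M_1 + 2·M_2 = 6(Δ_1 - Δ_0) = -39
  2·M_1 + 10·M_2 + 3·M_3 = 6(Δ_2 - Δ_1) = 11
Natural end conditions: M_0 = M_3 = 0.
Solving the tridiagonal system: M_0 = 0, M_1 = -103/19, M_2 = 83/38, M_3 = 0.
On [1, 3], g(t) = 9 - 35/57·(t - 1) - 103/38·(t - 1)² + 289/456·(t - 1)³.
With (t - 1) = 4/3: g(7/3) = 7487/1539.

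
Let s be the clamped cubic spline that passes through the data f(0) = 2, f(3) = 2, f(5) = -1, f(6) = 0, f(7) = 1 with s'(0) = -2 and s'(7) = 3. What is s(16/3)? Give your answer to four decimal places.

Let M_i = s''(x_i). Step sizes h_i = 3, 2, 1, 1; slopes of the chords Δ_i = (y_(i+1) - y_i)/h_i = 0, -3/2, 1, 1.
  3·M_0 + 10·M_1 + 2·M_2 = 6(Δ_1 - Δ_0) = -9
  2·M_1 + 6·M_2 + 1·M_3 = 6(Δ_2 - Δ_1) = 15
  1·M_2 + 4·M_3 + 1·M_4 = 6(Δ_3 - Δ_2) = 0
Clamped end conditions give two more equations: 2h_0·M_0 + h_0·M_1 = 6(Δ_0 - s'(0)) = 12 and h_3·M_3 + 2h_3·M_4 = 6(s'(7) - Δ_3) = 12.
Forward elimination and back-substitution give M_0 = 347/104, M_1 = -139/52, M_2 = 803/208, M_3 = -293/104, M_4 = 1541/208.
On [5, 6], s(x) = -1 + 19/104·(x - 5) + 803/416·(x - 5)² - 463/416·(x - 5)³.
With (x - 5) = 1/3: s(16/3) = -4301/5616.

-0.7658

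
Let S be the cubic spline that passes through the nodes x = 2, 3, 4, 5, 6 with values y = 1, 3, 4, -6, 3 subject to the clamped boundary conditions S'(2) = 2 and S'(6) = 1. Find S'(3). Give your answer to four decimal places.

3.7321

Let σ_i = S''(x_i). Step sizes h_i = 1, 1, 1, 1; slopes of the chords Δ_i = (y_(i+1) - y_i)/h_i = 2, 1, -10, 9.
  1·σ_0 + 4·σ_1 + 1·σ_2 = 6(Δ_1 - Δ_0) = -6
  1·σ_1 + 4·σ_2 + 1·σ_3 = 6(Δ_2 - Δ_1) = -66
  1·σ_2 + 4·σ_3 + 1·σ_4 = 6(Δ_3 - Δ_2) = 114
Clamped end conditions give two more equations: 2h_0·σ_0 + h_0·σ_1 = 6(Δ_0 - S'(2)) = 0 and h_3·σ_3 + 2h_3·σ_4 = 6(S'(6) - Δ_3) = -48.
Hence σ_0 = -97/28, σ_1 = 97/14, σ_2 = -121/4, σ_3 = 673/14, σ_4 = -1345/28.
On [3, 4], S'(x) = b_1 + 2c_1·(x - 3) + 3d_1·(x - 3)² with b_1 = Δ_1 - h_1(2σ_1 + σ_2)/6 = 209/56, c_1 = σ_1/2 = 97/28, d_1 = (σ_2 - σ_1)/(6h_1) = -347/56. So S'(3) = 209/56.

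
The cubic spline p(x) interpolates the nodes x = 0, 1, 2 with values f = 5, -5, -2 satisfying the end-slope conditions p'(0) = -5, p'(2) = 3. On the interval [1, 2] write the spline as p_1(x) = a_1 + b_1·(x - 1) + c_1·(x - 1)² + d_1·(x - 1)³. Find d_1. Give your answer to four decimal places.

With M_i denoting the second derivative at x_i, h_i = 1, 1, and Δ_i = (y_(i+1) − y_i)/h_i = -10, 3:
  1·M_0 + 4·M_1 + 1·M_2 = 6(Δ_1 - Δ_0) = 78
Clamped end conditions give two more equations: 2h_0·M_0 + h_0·M_1 = 6(Δ_0 - p'(0)) = -30 and h_1·M_1 + 2h_1·M_2 = 6(p'(2) - Δ_1) = 0.
Hence M_0 = -61/2, M_1 = 31, M_2 = -31/2.
On [1, 2], with p_1(x) = a_1 + b_1·(x - 1) + c_1·(x - 1)² + d_1·(x - 1)³: c_1 = M_1/2 = 31/2, d_1 = (M_2 - M_1)/(6h_1) = -31/4, b_1 = Δ_1 - h_1(2M_1 + M_2)/6 = -19/4.

-7.7500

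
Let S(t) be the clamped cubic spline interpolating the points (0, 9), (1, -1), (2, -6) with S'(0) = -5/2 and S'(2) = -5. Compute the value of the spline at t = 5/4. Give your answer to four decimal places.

-2.8652

Put M_i = S'' at the i-th knot. Here h = (1, 1) and Δ = (-10, -5), so the interior equations h_(i-1)·M_(i-1) + 2(h_(i-1)+h_i)·M_i + h_i·M_(i+1) = 6(Δ_i − Δ_(i-1)) read
  1·M_0 + 4·M_1 + 1·M_2 = 6(Δ_1 - Δ_0) = 30
Clamped end conditions give two more equations: 2h_0·M_0 + h_0·M_1 = 6(Δ_0 - S'(0)) = -45 and h_1·M_1 + 2h_1·M_2 = 6(S'(2) - Δ_1) = 0.
Solving the tridiagonal system: M_0 = -125/4, M_1 = 35/2, M_2 = -35/4.
On [1, 2], S(t) = -1 - 75/8·(t - 1) + 35/4·(t - 1)² - 35/8·(t - 1)³.
With (t - 1) = 1/4: S(5/4) = -1467/512.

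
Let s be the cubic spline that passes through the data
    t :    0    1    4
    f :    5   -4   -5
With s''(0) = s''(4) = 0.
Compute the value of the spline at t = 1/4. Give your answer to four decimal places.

2.4961

Put σ_i = s'' at the i-th knot. Here h = (1, 3) and Δ = (-9, -1/3), so the interior equations h_(i-1)·σ_(i-1) + 2(h_(i-1)+h_i)·σ_i + h_i·σ_(i+1) = 6(Δ_i − Δ_(i-1)) read
  1·σ_0 + 8·σ_1 + 3·σ_2 = 6(Δ_1 - Δ_0) = 52
Natural end conditions: σ_0 = σ_2 = 0.
Hence σ_0 = 0, σ_1 = 13/2, σ_2 = 0.
On [0, 1], s(t) = 5 - 121/12·t + 0·t² + 13/12·t³.
With t = 1/4: s(1/4) = 639/256.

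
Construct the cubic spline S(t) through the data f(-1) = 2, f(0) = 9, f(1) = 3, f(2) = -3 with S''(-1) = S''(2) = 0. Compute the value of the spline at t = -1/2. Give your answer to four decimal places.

6.8000

With M_i denoting the second derivative at x_i, h_i = 1, 1, 1, and Δ_i = (y_(i+1) − y_i)/h_i = 7, -6, -6:
  1·M_0 + 4·M_1 + 1·M_2 = 6(Δ_1 - Δ_0) = -78
  1·M_1 + 4·M_2 + 1·M_3 = 6(Δ_2 - Δ_1) = 0
Natural end conditions: M_0 = M_3 = 0.
Solving: M_0 = 0, M_1 = -104/5, M_2 = 26/5, M_3 = 0.
On [-1, 0], S(t) = 2 + 157/15·(t + 1) + 0·(t + 1)² - 52/15·(t + 1)³.
With (t + 1) = 1/2: S(-1/2) = 34/5.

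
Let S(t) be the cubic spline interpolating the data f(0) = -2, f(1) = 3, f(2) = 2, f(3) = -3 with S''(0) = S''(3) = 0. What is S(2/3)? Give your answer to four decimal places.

1.8272

Let σ_i = S''(x_i). Step sizes h_i = 1, 1, 1; slopes of the chords Δ_i = (y_(i+1) - y_i)/h_i = 5, -1, -5.
  1·σ_0 + 4·σ_1 + 1·σ_2 = 6(Δ_1 - Δ_0) = -36
  1·σ_1 + 4·σ_2 + 1·σ_3 = 6(Δ_2 - Δ_1) = -24
Natural end conditions: σ_0 = σ_3 = 0.
Solving the tridiagonal system: σ_0 = 0, σ_1 = -8, σ_2 = -4, σ_3 = 0.
On [0, 1], S(t) = -2 + 19/3·t + 0·t² - 4/3·t³.
With t = 2/3: S(2/3) = 148/81.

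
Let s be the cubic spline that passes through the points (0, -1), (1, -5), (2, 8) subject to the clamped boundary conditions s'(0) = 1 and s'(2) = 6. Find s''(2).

-44

Put m_i = s'' at the i-th knot. Here h = (1, 1) and Δ = (-4, 13), so the interior equations h_(i-1)·m_(i-1) + 2(h_(i-1)+h_i)·m_i + h_i·m_(i+1) = 6(Δ_i − Δ_(i-1)) read
  1·m_0 + 4·m_1 + 1·m_2 = 6(Δ_1 - Δ_0) = 102
Clamped end conditions give two more equations: 2h_0·m_0 + h_0·m_1 = 6(Δ_0 - s'(0)) = -30 and h_1·m_1 + 2h_1·m_2 = 6(s'(2) - Δ_1) = -42.
Forward elimination and back-substitution give m_0 = -38, m_1 = 46, m_2 = -44.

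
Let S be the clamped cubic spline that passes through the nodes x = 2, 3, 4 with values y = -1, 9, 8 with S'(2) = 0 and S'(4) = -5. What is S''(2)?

44

With σ_i denoting the second derivative at x_i, h_i = 1, 1, and Δ_i = (y_(i+1) − y_i)/h_i = 10, -1:
  1·σ_0 + 4·σ_1 + 1·σ_2 = 6(Δ_1 - Δ_0) = -66
Clamped end conditions give two more equations: 2h_0·σ_0 + h_0·σ_1 = 6(Δ_0 - S'(2)) = 60 and h_1·σ_1 + 2h_1·σ_2 = 6(S'(4) - Δ_1) = -24.
Solving the tridiagonal system: σ_0 = 44, σ_1 = -28, σ_2 = 2.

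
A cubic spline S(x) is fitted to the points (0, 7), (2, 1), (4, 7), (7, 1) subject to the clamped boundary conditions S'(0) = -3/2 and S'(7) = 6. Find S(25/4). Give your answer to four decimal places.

-0.5652

With σ_i denoting the second derivative at x_i, h_i = 2, 2, 3, and Δ_i = (y_(i+1) − y_i)/h_i = -3, 3, -2:
  2·σ_0 + 8·σ_1 + 2·σ_2 = 6(Δ_1 - Δ_0) = 36
  2·σ_1 + 10·σ_2 + 3·σ_3 = 6(Δ_2 - Δ_1) = -30
Clamped end conditions give two more equations: 2h_0·σ_0 + h_0·σ_1 = 6(Δ_0 - S'(0)) = -9 and h_2·σ_2 + 2h_2·σ_3 = 6(S'(7) - Δ_2) = 48.
Hence σ_0 = -234/37, σ_1 = 603/74, σ_2 = -306/37, σ_3 = 449/37.
On [4, 7], S(x) = 7 + 15/74·(x - 4) - 153/37·(x - 4)² + 755/666·(x - 4)³.
With (x - 4) = 9/4: S(25/4) = -2677/4736.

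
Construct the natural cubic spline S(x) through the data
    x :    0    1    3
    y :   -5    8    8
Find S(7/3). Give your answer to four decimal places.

Write m_i for S''(x_i). With h_i = 1, 2 and divided differences Δ_i = 13, 0, the continuity of S' gives the tridiagonal system
  1·m_0 + 6·m_1 + 2·m_2 = 6(Δ_1 - Δ_0) = -78
Natural end conditions: m_0 = m_2 = 0.
Hence m_0 = 0, m_1 = -13, m_2 = 0.
On [1, 3], S(x) = 8 + 26/3·(x - 1) - 13/2·(x - 1)² + 13/12·(x - 1)³.
With (x - 1) = 4/3: S(7/3) = 856/81.

10.5679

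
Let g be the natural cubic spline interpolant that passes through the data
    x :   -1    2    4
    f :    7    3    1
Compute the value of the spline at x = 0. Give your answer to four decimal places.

Let M_i = g''(x_i). Step sizes h_i = 3, 2; slopes of the chords Δ_i = (y_(i+1) - y_i)/h_i = -4/3, -1.
  3·M_0 + 10·M_1 + 2·M_2 = 6(Δ_1 - Δ_0) = 2
Natural end conditions: M_0 = M_2 = 0.
Solving: M_0 = 0, M_1 = 1/5, M_2 = 0.
On [-1, 2], g(x) = 7 - 43/30·(x + 1) + 0·(x + 1)² + 1/90·(x + 1)³.
With (x + 1) = 1: g(0) = 251/45.

5.5778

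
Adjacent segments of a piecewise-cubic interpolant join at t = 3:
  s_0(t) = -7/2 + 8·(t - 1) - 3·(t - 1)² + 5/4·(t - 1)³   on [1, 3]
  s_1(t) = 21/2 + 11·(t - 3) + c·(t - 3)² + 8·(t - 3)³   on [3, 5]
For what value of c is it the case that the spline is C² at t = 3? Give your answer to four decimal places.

s_0''(t) = -6 + 15/2·(t - 1), so s_0''(3) = 9. On the right, s_1''(3) = 2c, so c = 9/2.

4.5000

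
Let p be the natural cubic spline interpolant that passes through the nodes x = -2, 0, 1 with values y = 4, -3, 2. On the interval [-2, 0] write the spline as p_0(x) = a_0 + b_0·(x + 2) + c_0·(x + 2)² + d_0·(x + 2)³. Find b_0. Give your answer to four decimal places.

-6.3333

Let M_i = p''(x_i). Step sizes h_i = 2, 1; slopes of the chords Δ_i = (y_(i+1) - y_i)/h_i = -7/2, 5.
  2·M_0 + 6·M_1 + 1·M_2 = 6(Δ_1 - Δ_0) = 51
Natural end conditions: M_0 = M_2 = 0.
Hence M_0 = 0, M_1 = 17/2, M_2 = 0.
On [-2, 0], with p_0(x) = a_0 + b_0·(x + 2) + c_0·(x + 2)² + d_0·(x + 2)³: c_0 = M_0/2 = 0, d_0 = (M_1 - M_0)/(6h_0) = 17/24, b_0 = Δ_0 - h_0(2M_0 + M_1)/6 = -19/3.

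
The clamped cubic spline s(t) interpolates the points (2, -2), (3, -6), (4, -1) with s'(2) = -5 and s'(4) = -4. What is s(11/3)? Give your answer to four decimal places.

With M_i denoting the second derivative at x_i, h_i = 1, 1, and Δ_i = (y_(i+1) − y_i)/h_i = -4, 5:
  1·M_0 + 4·M_1 + 1·M_2 = 6(Δ_1 - Δ_0) = 54
Clamped end conditions give two more equations: 2h_0·M_0 + h_0·M_1 = 6(Δ_0 - s'(2)) = 6 and h_1·M_1 + 2h_1·M_2 = 6(s'(4) - Δ_1) = -54.
Hence M_0 = -10, M_1 = 26, M_2 = -40.
On [3, 4], s(t) = -6 + 3·(t - 3) + 13·(t - 3)² - 11·(t - 3)³.
With (t - 3) = 2/3: s(11/3) = -40/27.

-1.4815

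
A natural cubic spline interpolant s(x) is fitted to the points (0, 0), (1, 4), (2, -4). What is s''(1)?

-18

Let M_i = s''(x_i). Step sizes h_i = 1, 1; slopes of the chords Δ_i = (y_(i+1) - y_i)/h_i = 4, -8.
  1·M_0 + 4·M_1 + 1·M_2 = 6(Δ_1 - Δ_0) = -72
Natural end conditions: M_0 = M_2 = 0.
Forward elimination and back-substitution give M_0 = 0, M_1 = -18, M_2 = 0.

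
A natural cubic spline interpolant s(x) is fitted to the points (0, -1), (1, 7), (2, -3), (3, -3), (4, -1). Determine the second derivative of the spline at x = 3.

-3

Write M_i for s''(x_i). With h_i = 1, 1, 1, 1 and divided differences Δ_i = 8, -10, 0, 2, the continuity of s' gives the tridiagonal system
  1·M_0 + 4·M_1 + 1·M_2 = 6(Δ_1 - Δ_0) = -108
  1·M_1 + 4·M_2 + 1·M_3 = 6(Δ_2 - Δ_1) = 60
  1·M_2 + 4·M_3 + 1·M_4 = 6(Δ_3 - Δ_2) = 12
Natural end conditions: M_0 = M_4 = 0.
Solving: M_0 = 0, M_1 = -33, M_2 = 24, M_3 = -3, M_4 = 0.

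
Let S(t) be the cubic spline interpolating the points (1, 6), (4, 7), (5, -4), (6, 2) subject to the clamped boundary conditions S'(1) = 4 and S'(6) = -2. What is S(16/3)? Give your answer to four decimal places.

Let M_i = S''(x_i). Step sizes h_i = 3, 1, 1; slopes of the chords Δ_i = (y_(i+1) - y_i)/h_i = 1/3, -11, 6.
  3·M_0 + 8·M_1 + 1·M_2 = 6(Δ_1 - Δ_0) = -68
  1·M_1 + 4·M_2 + 1·M_3 = 6(Δ_2 - Δ_1) = 102
Clamped end conditions give two more equations: 2h_0·M_0 + h_0·M_1 = 6(Δ_0 - S'(1)) = -22 and h_2·M_2 + 2h_2·M_3 = 6(S'(6) - Δ_2) = -48.
Forward elimination and back-substitution give M_0 = 332/87, M_1 = -434/29, M_2 = 1168/29, M_3 = -1280/29.
On [5, 6], S(t) = -4 - 2/29·(t - 5) + 584/29·(t - 5)² - 408/29·(t - 5)³.
With (t - 5) = 1/3: S(16/3) = -602/261.

-2.3065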